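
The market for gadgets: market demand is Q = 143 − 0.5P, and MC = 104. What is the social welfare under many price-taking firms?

Inverting demand: P = 286 − 2Q.
Competitive firms price at marginal cost: P = 104, giving Q = 91.
CS = ½·(286 − 104)·91 = 8281; PS = (104 − 104)·91 = 0; TS = 8281.

TS = 8281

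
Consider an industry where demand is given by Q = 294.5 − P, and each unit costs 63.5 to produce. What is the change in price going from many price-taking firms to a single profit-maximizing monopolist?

Inverting demand: P = 294.5 − Q.
Competitive firms price at marginal cost: P = 63.5, giving Q = 231.
The monopolist equates marginal revenue to marginal cost: 294.5 − 2Q = 63.5, so Q = 115.5. From demand, P = 179.
Change in price: 179 − 63.5 = 115.5.

P rises by 115.5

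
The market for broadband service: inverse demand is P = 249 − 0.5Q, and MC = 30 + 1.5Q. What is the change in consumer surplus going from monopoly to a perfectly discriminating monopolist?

Monopoly sets MR = MC: 249 − Q = 30 + 1.5Q ⇒ Q = 87.6, P = 249 − 0.5·87.6 = 205.2.
CS = ½·(249 − 205.2)·87.6 = 1918.44.
With perfect price discrimination, output is the efficient level Q = 109.5 (where demand meets MC), but every buyer pays their willingness to pay: CS = 0 and PS = total surplus.
CS = 0.
Change in consumer surplus: 0 − 1918.44 = −1918.44.

Consumer surplus falls by 1918.44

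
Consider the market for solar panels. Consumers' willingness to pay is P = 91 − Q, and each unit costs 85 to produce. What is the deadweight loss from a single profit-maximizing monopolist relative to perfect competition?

Competitive firms price at marginal cost: P = 85, giving Q = 6.
Monopoly sets MR = MC: 91 − 2Q = 85 ⇒ Q = 3, P = 91 − 3 = 88.
DWL is the triangle between Q = 3 and Q = 6: ½·(6 − 3)·(88 − 85) = 4.5.

DWL = 4.5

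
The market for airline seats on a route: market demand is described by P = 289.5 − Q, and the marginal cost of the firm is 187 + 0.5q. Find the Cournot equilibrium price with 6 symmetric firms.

With 6 symmetric Cournot firms, each firm's FOC gives 289.5 − 7q = 187 + 0.5q, so q = 41/3, Q = 6·41/3 = 82, and P = 207.5.

P = 207.5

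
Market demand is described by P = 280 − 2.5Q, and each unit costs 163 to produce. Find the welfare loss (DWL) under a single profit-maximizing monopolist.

Under competition P = MC = 163, so Q = (280 − 163)/2.5 = 46.8.
A monopolist chooses Q where MR = MC. MR = 280 − 5Q; setting this equal to 163 gives Q = 23.4 and P = 221.5.
DWL is the triangle between Q = 23.4 and Q = 46.8: ½·(46.8 − 23.4)·(221.5 − 163) = 684.45.

DWL = 684.45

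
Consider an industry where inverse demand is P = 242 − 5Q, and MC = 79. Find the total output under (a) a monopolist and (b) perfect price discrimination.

Monopoly: Q = 16.3; Perfect PD: Q = 32.6

The monopolist equates marginal revenue to marginal cost: 242 − 10Q = 79, so Q = 16.3. From demand, P = 160.5.
Under first-degree price discrimination the firm charges each unit its demand price and produces up to where P = MC, i.e. Q = 32.6. Consumer surplus is zero; producer surplus equals total surplus.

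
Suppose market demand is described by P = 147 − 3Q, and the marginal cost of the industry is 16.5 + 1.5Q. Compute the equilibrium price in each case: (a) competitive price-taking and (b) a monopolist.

Competition: P = 60; Monopoly: P = 94.8

Under competition P = MC: 147 − 3Q = 16.5 + 1.5Q ⇒ Q = 29, P = 60.
A monopolist chooses Q where MR = MC. MR = 147 − 6Q; setting this equal to 16.5 + 1.5Q gives Q = 17.4 and P = 94.8.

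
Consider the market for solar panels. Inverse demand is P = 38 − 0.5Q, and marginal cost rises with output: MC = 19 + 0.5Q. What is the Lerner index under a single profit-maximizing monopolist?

Lerner index = 0.2

Monopoly sets MR = MC: 38 − Q = 19 + 0.5Q ⇒ Q = 38/3, P = 38 − 0.5·38/3 = 95/3.
Lerner index = (P − MC)/P = (95/3 − 76/3)/(95/3) = 0.2.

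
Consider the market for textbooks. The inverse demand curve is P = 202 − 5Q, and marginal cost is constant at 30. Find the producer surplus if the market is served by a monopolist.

Monopoly sets MR = MC: 202 − 10Q = 30 ⇒ Q = 17.2, P = 202 − 5·17.2 = 116.
PS = (116 − 30)·17.2 = 1479.2.

PS = 1479.2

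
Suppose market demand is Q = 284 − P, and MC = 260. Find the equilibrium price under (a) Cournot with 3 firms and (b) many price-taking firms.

Cournot: P = 266; Competition: P = 260

Inverting demand: P = 284 − Q.
With 3 symmetric Cournot firms, each firm's FOC gives 284 − 4q = 260, so q = 6, Q = 3·6 = 18, and P = 266.
Under competition P = MC = 260, so Q = (284 − 260)/1 = 24.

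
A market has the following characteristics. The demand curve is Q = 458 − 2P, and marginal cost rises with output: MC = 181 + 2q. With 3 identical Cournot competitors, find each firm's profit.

π_i = 216

Inverting demand: P = 229 − 0.5Q.
With 3 symmetric Cournot firms, each firm's FOC gives 229 − 2q = 181 + 2q, so q = 12, Q = 3·12 = 36, and P = 211.
Each firm's profit = 211·12 − (181·12 + ½·2·12²) = 216.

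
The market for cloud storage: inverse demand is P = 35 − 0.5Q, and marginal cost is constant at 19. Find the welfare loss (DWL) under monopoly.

Competitive firms price at marginal cost: P = 19, giving Q = 32.
Monopoly sets MR = MC: 35 − Q = 19 ⇒ Q = 16, P = 35 − 0.5·16 = 27.
DWL is the triangle between Q = 16 and Q = 32: ½·(32 − 16)·(27 − 19) = 64.

DWL = 64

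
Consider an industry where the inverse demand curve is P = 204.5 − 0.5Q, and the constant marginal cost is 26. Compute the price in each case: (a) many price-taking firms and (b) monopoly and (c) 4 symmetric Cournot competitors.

Competitive firms price at marginal cost: P = 26, giving Q = 357.
The monopolist equates marginal revenue to marginal cost: 204.5 − Q = 26, so Q = 178.5. From demand, P = 115.25.
With 4 symmetric Cournot firms, each firm's FOC gives 204.5 − 2.5q = 26, so q = 71.4, Q = 4·71.4 = 285.6, and P = 61.7.

Competition: P = 26; Monopoly: P = 115.25; Cournot: P = 61.7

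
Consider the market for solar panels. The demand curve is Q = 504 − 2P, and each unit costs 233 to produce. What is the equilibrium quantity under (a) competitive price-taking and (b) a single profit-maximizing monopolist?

Inverting demand: P = 252 − 0.5Q.
Competitive firms price at marginal cost: P = 233, giving Q = 38.
A monopolist chooses Q where MR = MC. MR = 252 − Q; setting this equal to 233 gives Q = 19 and P = 242.5.

Competition: Q = 38; Monopoly: Q = 19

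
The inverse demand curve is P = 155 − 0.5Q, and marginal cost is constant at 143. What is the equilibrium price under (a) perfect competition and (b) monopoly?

Perfect competition: P = MC = 143, so 155 − 0.5Q = 143 and Q = 24.
The monopolist equates marginal revenue to marginal cost: 155 − Q = 143, so Q = 12. From demand, P = 149.

Competition: P = 143; Monopoly: P = 149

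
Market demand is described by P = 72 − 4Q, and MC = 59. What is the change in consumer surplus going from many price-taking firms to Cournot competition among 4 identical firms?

CS falls by 7.605

Under competition P = MC = 59, so Q = (72 − 59)/4 = 3.25.
CS = ½·(72 − 59)·3.25 = 21.125.
Cournot with 4 identical firms: the symmetric best-response condition is 72 − 20q = 59. Each firm produces q = 0.65, total output Q = 2.6, price P = 61.6.
CS = ½·(72 − 61.6)·2.6 = 13.52.
Change in consumer surplus: 13.52 − 21.125 = −7.605.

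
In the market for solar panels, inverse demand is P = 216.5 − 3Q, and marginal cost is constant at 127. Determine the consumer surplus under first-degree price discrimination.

CS = 0

With perfect price discrimination, output is the efficient level Q = 179/6 (where demand meets MC), but every buyer pays their willingness to pay: CS = 0 and PS = total surplus.
CS = 0.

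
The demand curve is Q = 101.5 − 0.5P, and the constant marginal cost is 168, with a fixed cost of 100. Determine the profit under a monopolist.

Inverting demand: P = 203 − 2Q.
The monopolist equates marginal revenue to marginal cost: 203 − 4Q = 168, so Q = 8.75. From demand, P = 185.5.
Profit = (185.5 − 168)·8.75 − 100 = 53.125.

Profit = 53.125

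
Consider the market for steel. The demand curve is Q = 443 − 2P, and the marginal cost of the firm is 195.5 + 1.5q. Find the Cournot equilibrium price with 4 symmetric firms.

P = 208.5

Inverting demand: P = 221.5 − 0.5Q.
With 4 symmetric Cournot firms, each firm's FOC gives 221.5 − 2.5q = 195.5 + 1.5q, so q = 6.5, Q = 4·6.5 = 26, and P = 208.5.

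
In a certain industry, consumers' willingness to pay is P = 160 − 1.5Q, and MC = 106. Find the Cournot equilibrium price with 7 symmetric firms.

P = 112.75

In a 7-firm Cournot equilibrium, symmetry and the first-order condition give q = (160 − 106)/(12) = 4.5. So Q = 31.5 and P = 112.75.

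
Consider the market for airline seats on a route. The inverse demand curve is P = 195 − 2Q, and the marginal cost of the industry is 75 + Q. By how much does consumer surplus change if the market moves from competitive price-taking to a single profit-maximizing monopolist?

Competitive equilibrium sets price equal to marginal cost: 195 − 2Q = 75 + Q, so Q = 40 and P = 115.
CS = ½·(195 − 115)·40 = 1600.
A monopolist chooses Q where MR = MC. MR = 195 − 4Q; setting this equal to 75 + Q gives Q = 24 and P = 147.
CS = ½·(195 − 147)·24 = 576.
Change in consumer surplus: 576 − 1600 = −1024.

CS falls by 1024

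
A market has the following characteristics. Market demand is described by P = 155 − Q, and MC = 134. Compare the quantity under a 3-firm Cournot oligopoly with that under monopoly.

In a 3-firm Cournot equilibrium, symmetry and the first-order condition give q = (155 − 134)/(4) = 5.25. So Q = 15.75 and P = 139.25.
Monopoly sets MR = MC: 155 − 2Q = 134 ⇒ Q = 10.5, P = 155 − 10.5 = 144.5.

Cournot: Q = 15.75; Monopoly: Q = 10.5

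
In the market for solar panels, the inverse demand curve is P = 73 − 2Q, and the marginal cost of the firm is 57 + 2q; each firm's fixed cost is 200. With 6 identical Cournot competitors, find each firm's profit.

In a 6-firm Cournot equilibrium, symmetry and the first-order condition give q = (73 − 57)/(16) = 1. So Q = 6 and P = 61.
Each firm's profit = 61·1 − (57·1 + ½·2·1²) − 200 = −197.

π_i = −197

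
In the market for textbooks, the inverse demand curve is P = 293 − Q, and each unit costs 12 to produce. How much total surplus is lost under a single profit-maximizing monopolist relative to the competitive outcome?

Under competition P = MC = 12, so Q = (293 − 12)/1 = 281.
Monopoly sets MR = MC: 293 − 2Q = 12 ⇒ Q = 140.5, P = 293 − 140.5 = 152.5.
DWL is the triangle between Q = 140.5 and Q = 281: ½·(281 − 140.5)·(152.5 − 12) = 9870.125.

DWL = 9870.125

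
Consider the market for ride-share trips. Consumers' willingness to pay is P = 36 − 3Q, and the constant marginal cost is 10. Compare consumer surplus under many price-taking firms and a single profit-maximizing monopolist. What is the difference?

CS falls by 84.5

Competitive firms price at marginal cost: P = 10, giving Q = 26/3.
CS = ½·(36 − 10)·26/3 = 338/3.
The monopolist equates marginal revenue to marginal cost: 36 − 6Q = 10, so Q = 13/3. From demand, P = 23.
CS = ½·(36 − 23)·13/3 = 169/6.
Change in consumer surplus: 169/6 − 338/3 = −84.5.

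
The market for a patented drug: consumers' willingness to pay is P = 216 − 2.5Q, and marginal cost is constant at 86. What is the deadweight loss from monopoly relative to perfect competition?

DWL = 845

Competitive firms price at marginal cost: P = 86, giving Q = 52.
A monopolist chooses Q where MR = MC. MR = 216 − 5Q; setting this equal to 86 gives Q = 26 and P = 151.
DWL is the triangle between Q = 26 and Q = 52: ½·(52 − 26)·(151 − 86) = 845.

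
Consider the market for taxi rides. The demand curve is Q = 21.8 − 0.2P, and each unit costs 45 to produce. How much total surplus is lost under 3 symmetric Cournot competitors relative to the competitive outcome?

Inverting demand: P = 109 − 5Q.
Under competition P = MC = 45, so Q = (109 − 45)/5 = 12.8.
With 3 symmetric Cournot firms, each firm's FOC gives 109 − 20q = 45, so q = 3.2, Q = 3·3.2 = 9.6, and P = 61.
DWL is the triangle between Q = 9.6 and Q = 12.8: ½·(12.8 − 9.6)·(61 − 45) = 25.6.

DWL = 25.6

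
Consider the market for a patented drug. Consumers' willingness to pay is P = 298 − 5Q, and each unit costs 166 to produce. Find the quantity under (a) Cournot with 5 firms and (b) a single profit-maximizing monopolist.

Cournot: Q = 22; Monopoly: Q = 13.2

In a 5-firm Cournot equilibrium, symmetry and the first-order condition give q = (298 − 166)/(30) = 4.4. So Q = 22 and P = 188.
Monopoly sets MR = MC: 298 − 10Q = 166 ⇒ Q = 13.2, P = 298 − 5·13.2 = 232.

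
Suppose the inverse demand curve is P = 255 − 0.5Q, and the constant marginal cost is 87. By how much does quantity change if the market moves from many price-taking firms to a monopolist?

Q falls by 168

Competitive firms price at marginal cost: P = 87, giving Q = 336.
The monopolist equates marginal revenue to marginal cost: 255 − Q = 87, so Q = 168. From demand, P = 171.
Change in quantity: 168 − 336 = −168.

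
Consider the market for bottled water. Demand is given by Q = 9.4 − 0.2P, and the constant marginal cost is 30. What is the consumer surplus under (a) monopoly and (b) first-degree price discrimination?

Inverting demand: P = 47 − 5Q.
A monopolist chooses Q where MR = MC. MR = 47 − 10Q; setting this equal to 30 gives Q = 1.7 and P = 38.5.
CS = ½·(47 − 38.5)·1.7 = 7.225.
With perfect price discrimination, output is the efficient level Q = 3.4 (where demand meets MC), but every buyer pays their willingness to pay: CS = 0 and PS = total surplus.
CS = 0.

Monopoly: CS = 7.225; Perfect PD: CS = 0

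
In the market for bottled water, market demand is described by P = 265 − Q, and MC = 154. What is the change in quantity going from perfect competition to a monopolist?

Q falls by 55.5

Under competition P = MC = 154, so Q = (265 − 154)/1 = 111.
The monopolist equates marginal revenue to marginal cost: 265 − 2Q = 154, so Q = 55.5. From demand, P = 209.5.
Change in quantity: 55.5 − 111 = −55.5.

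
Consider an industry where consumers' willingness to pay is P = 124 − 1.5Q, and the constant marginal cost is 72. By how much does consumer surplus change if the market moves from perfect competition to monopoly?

Under competition P = MC = 72, so Q = (124 − 72)/1.5 = 104/3.
CS = ½·(124 − 72)·104/3 = 2704/3.
A monopolist chooses Q where MR = MC. MR = 124 − 3Q; setting this equal to 72 gives Q = 52/3 and P = 98.
CS = ½·(124 − 98)·52/3 = 676/3.
Change in consumer surplus: 676/3 − 2704/3 = −676.

Consumer surplus falls by 676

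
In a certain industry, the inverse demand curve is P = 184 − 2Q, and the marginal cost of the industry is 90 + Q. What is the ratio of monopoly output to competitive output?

Q_m/Q_c = 0.6

Monopoly sets MR = MC: 184 − 4Q = 90 + Q ⇒ Q = 18.8, P = 184 − 2·18.8 = 146.4.
Under competition P = MC: 184 − 2Q = 90 + Q ⇒ Q = 94/3, P = 364/3.
Ratio Q_m/Q_c = 18.8/(94/3) = 0.6.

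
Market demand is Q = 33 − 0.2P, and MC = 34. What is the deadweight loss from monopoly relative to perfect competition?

DWL = 429.025

Inverting demand: P = 165 − 5Q.
Perfect competition: P = MC = 34, so 165 − 5Q = 34 and Q = 26.2.
The monopolist equates marginal revenue to marginal cost: 165 − 10Q = 34, so Q = 13.1. From demand, P = 99.5.
DWL is the triangle between Q = 13.1 and Q = 26.2: ½·(26.2 − 13.1)·(99.5 − 34) = 429.025.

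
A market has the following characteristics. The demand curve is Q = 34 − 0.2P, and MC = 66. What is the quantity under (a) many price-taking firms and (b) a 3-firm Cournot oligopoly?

Inverting demand: P = 170 − 5Q.
Perfect competition: P = MC = 66, so 170 − 5Q = 66 and Q = 20.8.
With 3 symmetric Cournot firms, each firm's FOC gives 170 − 20q = 66, so q = 5.2, Q = 3·5.2 = 15.6, and P = 92.

Competition: Q = 20.8; Cournot: Q = 15.6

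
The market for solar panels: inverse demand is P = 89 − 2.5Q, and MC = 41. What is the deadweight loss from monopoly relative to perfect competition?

Under competition P = MC = 41, so Q = (89 − 41)/2.5 = 19.2.
The monopolist equates marginal revenue to marginal cost: 89 − 5Q = 41, so Q = 9.6. From demand, P = 65.
DWL is the triangle between Q = 9.6 and Q = 19.2: ½·(19.2 − 9.6)·(65 − 41) = 115.2.

DWL = 115.2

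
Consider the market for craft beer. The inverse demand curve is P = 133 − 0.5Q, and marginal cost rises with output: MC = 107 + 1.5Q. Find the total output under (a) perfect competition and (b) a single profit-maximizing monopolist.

Competition: Q = 13; Monopoly: Q = 10.4

Under competition P = MC: 133 − 0.5Q = 107 + 1.5Q ⇒ Q = 13, P = 126.5.
The monopolist equates marginal revenue to marginal cost: 133 − Q = 107 + 1.5Q, so Q = 10.4. From demand, P = 127.8.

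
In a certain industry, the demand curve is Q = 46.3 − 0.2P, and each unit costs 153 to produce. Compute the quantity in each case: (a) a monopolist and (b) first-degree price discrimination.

Inverting demand: P = 231.5 − 5Q.
The monopolist equates marginal revenue to marginal cost: 231.5 − 10Q = 153, so Q = 7.85. From demand, P = 192.25.
A perfectly discriminating monopolist sells every unit with P(Q) ≥ MC(Q), so output equals the competitive quantity Q = 15.7. Each buyer pays their reservation price, so CS = 0 and the firm captures all surplus.

Monopoly: Q = 7.85; Perfect PD: Q = 15.7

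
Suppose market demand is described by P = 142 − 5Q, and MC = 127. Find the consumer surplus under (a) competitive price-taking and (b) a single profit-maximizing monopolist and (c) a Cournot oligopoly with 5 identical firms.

Competitive firms price at marginal cost: P = 127, giving Q = 3.
CS = ½·(142 − 127)·3 = 22.5.
Monopoly sets MR = MC: 142 − 10Q = 127 ⇒ Q = 1.5, P = 142 − 5·1.5 = 134.5.
CS = ½·(142 − 134.5)·1.5 = 5.625.
In a 5-firm Cournot equilibrium, symmetry and the first-order condition give q = (142 − 127)/(30) = 0.5. So Q = 2.5 and P = 129.5.
CS = ½·(142 − 129.5)·2.5 = 15.625.

Competition: CS = 22.5; Monopoly: CS = 5.625; Cournot: CS = 15.625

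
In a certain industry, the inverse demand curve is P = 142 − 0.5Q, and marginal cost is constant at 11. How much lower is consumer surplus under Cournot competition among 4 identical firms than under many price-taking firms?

Consumer surplus falls by 6177.96

Under competition P = MC = 11, so Q = (142 − 11)/0.5 = 262.
CS = ½·(142 − 11)·262 = 17161.
With 4 symmetric Cournot firms, each firm's FOC gives 142 − 2.5q = 11, so q = 52.4, Q = 4·52.4 = 209.6, and P = 37.2.
CS = ½·(142 − 37.2)·209.6 = 10983.04.
Change in consumer surplus: 10983.04 − 17161 = −6177.96.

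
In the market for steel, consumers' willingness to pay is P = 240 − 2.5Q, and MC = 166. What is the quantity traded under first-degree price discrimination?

Q = 29.6

A perfectly discriminating monopolist sells every unit with P(Q) ≥ MC(Q), so output equals the competitive quantity Q = 29.6. Each buyer pays their reservation price, so CS = 0 and the firm captures all surplus.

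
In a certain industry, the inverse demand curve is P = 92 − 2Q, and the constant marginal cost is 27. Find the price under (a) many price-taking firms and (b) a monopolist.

Competitive firms price at marginal cost: P = 27, giving Q = 32.5.
The monopolist equates marginal revenue to marginal cost: 92 − 4Q = 27, so Q = 16.25. From demand, P = 59.5.

Competition: P = 27; Monopoly: P = 59.5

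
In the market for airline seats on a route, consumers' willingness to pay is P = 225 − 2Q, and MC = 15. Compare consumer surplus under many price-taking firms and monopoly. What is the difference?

Consumer surplus falls by 8268.75

Competitive firms price at marginal cost: P = 15, giving Q = 105.
CS = ½·(225 − 15)·105 = 11025.
The monopolist equates marginal revenue to marginal cost: 225 − 4Q = 15, so Q = 52.5. From demand, P = 120.
CS = ½·(225 − 120)·52.5 = 2756.25.
Change in consumer surplus: 2756.25 − 11025 = −8268.75.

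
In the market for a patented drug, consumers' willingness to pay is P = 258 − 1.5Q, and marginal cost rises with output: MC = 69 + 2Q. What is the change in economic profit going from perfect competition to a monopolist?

π rises by 656.1

Competitive equilibrium sets price equal to marginal cost: 258 − 1.5Q = 69 + 2Q, so Q = 54 and P = 177.
Profit = 177·54 − (69·54 + ½·2·54²) = 2916.
A monopolist chooses Q where MR = MC. MR = 258 − 3Q; setting this equal to 69 + 2Q gives Q = 37.8 and P = 201.3.
Profit = 201.3·37.8 − (69·37.8 + ½·2·37.8²) = 3572.1.
Change in economic profit: 3572.1 − 2916 = 656.1.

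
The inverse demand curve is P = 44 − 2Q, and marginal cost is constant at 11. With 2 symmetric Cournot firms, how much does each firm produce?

q_i = 5.5

With 2 symmetric Cournot firms, each firm's FOC gives 44 − 6q = 11, so q = 5.5, Q = 2·5.5 = 11, and P = 22.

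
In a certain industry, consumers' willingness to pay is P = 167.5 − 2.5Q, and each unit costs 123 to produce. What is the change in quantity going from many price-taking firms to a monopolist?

Q falls by 8.9

Under competition P = MC = 123, so Q = (167.5 − 123)/2.5 = 17.8.
A monopolist chooses Q where MR = MC. MR = 167.5 − 5Q; setting this equal to 123 gives Q = 8.9 and P = 145.25.
Change in quantity: 8.9 − 17.8 = −8.9.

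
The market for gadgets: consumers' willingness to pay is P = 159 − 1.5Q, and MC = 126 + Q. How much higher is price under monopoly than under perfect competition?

Under competition P = MC: 159 − 1.5Q = 126 + Q ⇒ Q = 13.2, P = 139.2.
A monopolist chooses Q where MR = MC. MR = 159 − 3Q; setting this equal to 126 + Q gives Q = 8.25 and P = 146.625.
Change in price: 146.625 − 139.2 = 7.425.

P rises by 7.425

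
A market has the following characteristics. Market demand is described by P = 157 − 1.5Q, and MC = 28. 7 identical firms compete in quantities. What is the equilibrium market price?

P = 44.125

In a 7-firm Cournot equilibrium, symmetry and the first-order condition give q = (157 − 28)/(12) = 10.75. So Q = 75.25 and P = 44.125.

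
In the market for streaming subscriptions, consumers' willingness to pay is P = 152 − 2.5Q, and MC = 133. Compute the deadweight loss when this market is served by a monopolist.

DWL = 18.05

Under competition P = MC = 133, so Q = (152 − 133)/2.5 = 7.6.
A monopolist chooses Q where MR = MC. MR = 152 − 5Q; setting this equal to 133 gives Q = 3.8 and P = 142.5.
DWL is the triangle between Q = 3.8 and Q = 7.6: ½·(7.6 − 3.8)·(142.5 − 133) = 18.05.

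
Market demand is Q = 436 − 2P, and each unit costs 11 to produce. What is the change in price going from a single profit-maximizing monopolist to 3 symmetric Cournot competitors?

P falls by 51.75

Inverting demand: P = 218 − 0.5Q.
A monopolist chooses Q where MR = MC. MR = 218 − Q; setting this equal to 11 gives Q = 207 and P = 114.5.
With 3 symmetric Cournot firms, each firm's FOC gives 218 − 2q = 11, so q = 103.5, Q = 3·103.5 = 310.5, and P = 62.75.
Change in price: 62.75 − 114.5 = −51.75.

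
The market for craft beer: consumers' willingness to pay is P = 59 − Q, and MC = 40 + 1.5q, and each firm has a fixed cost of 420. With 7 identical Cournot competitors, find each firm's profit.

Cournot with 7 identical firms: the symmetric best-response condition is 59 − 8q = 40 + 1.5q. Each firm produces q = 2, total output Q = 14, price P = 45.
Each firm's profit = 45·2 − (40·2 + ½·1.5·2²) − 420 = −413.

π_i = −413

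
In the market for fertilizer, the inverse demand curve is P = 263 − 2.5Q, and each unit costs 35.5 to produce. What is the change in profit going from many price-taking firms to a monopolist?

π rises by 5175.625

Under competition P = MC = 35.5, so Q = (263 − 35.5)/2.5 = 91.
Profit = (35.5 − 35.5)·91 = 0.
Monopoly sets MR = MC: 263 − 5Q = 35.5 ⇒ Q = 45.5, P = 263 − 2.5·45.5 = 149.25.
Profit = (149.25 − 35.5)·45.5 = 5175.625.
Change in profit: 5175.625 − 0 = 5175.625.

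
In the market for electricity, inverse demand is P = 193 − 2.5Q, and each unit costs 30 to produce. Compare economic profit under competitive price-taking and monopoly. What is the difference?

Competitive firms price at marginal cost: P = 30, giving Q = 65.2.
Profit = (30 − 30)·65.2 = 0.
A monopolist chooses Q where MR = MC. MR = 193 − 5Q; setting this equal to 30 gives Q = 32.6 and P = 111.5.
Profit = (111.5 − 30)·32.6 = 2656.9.
Change in economic profit: 2656.9 − 0 = 2656.9.

Economic profit rises by 2656.9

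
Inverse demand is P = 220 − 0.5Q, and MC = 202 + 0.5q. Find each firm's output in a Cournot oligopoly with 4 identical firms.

With 4 symmetric Cournot firms, each firm's FOC gives 220 − 2.5q = 202 + 0.5q, so q = 6, Q = 4·6 = 24, and P = 208.

q_i = 6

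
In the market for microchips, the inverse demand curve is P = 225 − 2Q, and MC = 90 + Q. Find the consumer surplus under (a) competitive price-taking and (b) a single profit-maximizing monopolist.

Competition: CS = 2025; Monopoly: CS = 729

Competitive equilibrium sets price equal to marginal cost: 225 − 2Q = 90 + Q, so Q = 45 and P = 135.
CS = ½·(225 − 135)·45 = 2025.
The monopolist equates marginal revenue to marginal cost: 225 − 4Q = 90 + Q, so Q = 27. From demand, P = 171.
CS = ½·(225 − 171)·27 = 729.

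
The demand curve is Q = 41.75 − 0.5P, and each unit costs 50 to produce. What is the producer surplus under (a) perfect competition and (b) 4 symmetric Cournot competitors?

Inverting demand: P = 83.5 − 2Q.
Perfect competition: P = MC = 50, so 83.5 − 2Q = 50 and Q = 16.75.
PS = (50 − 50)·16.75 = 0.
In a 4-firm Cournot equilibrium, symmetry and the first-order condition give q = (83.5 − 50)/(10) = 3.35. So Q = 13.4 and P = 56.7.
PS = (56.7 − 50)·13.4 = 89.78.

Competition: PS = 0; Cournot: PS = 89.78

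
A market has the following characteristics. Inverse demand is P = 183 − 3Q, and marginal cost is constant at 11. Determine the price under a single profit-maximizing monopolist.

The monopolist equates marginal revenue to marginal cost: 183 − 6Q = 11, so Q = 86/3. From demand, P = 97.

P = 97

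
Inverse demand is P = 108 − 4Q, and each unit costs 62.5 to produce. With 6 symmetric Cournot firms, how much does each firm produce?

q_i = 1.625

In a 6-firm Cournot equilibrium, symmetry and the first-order condition give q = (108 − 62.5)/(28) = 1.625. So Q = 9.75 and P = 69.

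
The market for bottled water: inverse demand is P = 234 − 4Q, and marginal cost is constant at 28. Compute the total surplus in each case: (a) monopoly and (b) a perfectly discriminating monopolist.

Monopoly: TS = 3978.375; Perfect PD: TS = 5304.5

Monopoly sets MR = MC: 234 − 8Q = 28 ⇒ Q = 25.75, P = 234 − 4·25.75 = 131.
CS = ½·(234 − 131)·25.75 = 1326.125; PS = (131 − 28)·25.75 = 2652.25; TS = 3978.375.
Under first-degree price discrimination the firm charges each unit its demand price and produces up to where P = MC, i.e. Q = 51.5. Consumer surplus is zero; producer surplus equals total surplus.
TS = 5304.5 (equal to competitive TS).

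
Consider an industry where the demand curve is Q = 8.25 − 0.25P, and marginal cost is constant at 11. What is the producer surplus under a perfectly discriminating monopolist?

PS = 60.5

Inverting demand: P = 33 − 4Q.
With perfect price discrimination, output is the efficient level Q = 5.5 (where demand meets MC), but every buyer pays their willingness to pay: CS = 0 and PS = total surplus.
PS = ½·(33 − 11)·5.5 = 60.5.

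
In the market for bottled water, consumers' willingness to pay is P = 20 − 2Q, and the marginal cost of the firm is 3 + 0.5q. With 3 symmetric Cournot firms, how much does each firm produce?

With 3 symmetric Cournot firms, each firm's FOC gives 20 − 8q = 3 + 0.5q, so q = 2, Q = 3·2 = 6, and P = 8.

q_i = 2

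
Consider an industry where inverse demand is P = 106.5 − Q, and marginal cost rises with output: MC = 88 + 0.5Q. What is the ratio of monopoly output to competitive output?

A monopolist chooses Q where MR = MC. MR = 106.5 − 2Q; setting this equal to 88 + 0.5Q gives Q = 7.4 and P = 99.1.
Under competition P = MC: 106.5 − Q = 88 + 0.5Q ⇒ Q = 37/3, P = 565/6.
Ratio Q_m/Q_c = 7.4/(37/3) = 0.6.

Q_m/Q_c = 0.6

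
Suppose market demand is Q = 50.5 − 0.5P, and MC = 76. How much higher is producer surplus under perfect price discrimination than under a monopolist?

Producer surplus rises by 78.125

Inverting demand: P = 101 − 2Q.
Monopoly sets MR = MC: 101 − 4Q = 76 ⇒ Q = 6.25, P = 101 − 2·6.25 = 88.5.
PS = (88.5 − 76)·6.25 = 78.125.
With perfect price discrimination, output is the efficient level Q = 12.5 (where demand meets MC), but every buyer pays their willingness to pay: CS = 0 and PS = total surplus.
PS = ½·(101 − 76)·12.5 = 156.25.
Change in producer surplus: 156.25 − 78.125 = 78.125.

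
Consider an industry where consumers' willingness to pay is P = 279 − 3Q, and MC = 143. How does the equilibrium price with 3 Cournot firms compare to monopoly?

Cournot with 3 identical firms: the symmetric best-response condition is 279 − 12q = 143. Each firm produces q = 34/3, total output Q = 34, price P = 177.
Monopoly sets MR = MC: 279 − 6Q = 143 ⇒ Q = 68/3, P = 279 − 3·68/3 = 211.

Cournot: P = 177; Monopoly: P = 211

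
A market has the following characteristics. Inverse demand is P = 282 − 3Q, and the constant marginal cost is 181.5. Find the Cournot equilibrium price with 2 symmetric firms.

Cournot with 2 identical firms: the symmetric best-response condition is 282 − 9q = 181.5. Each firm produces q = 67/6, total output Q = 67/3, price P = 215.

P = 215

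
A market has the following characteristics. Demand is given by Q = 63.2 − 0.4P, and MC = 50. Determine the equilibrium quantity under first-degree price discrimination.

Q = 43.2

Inverting demand: P = 158 − 2.5Q.
Under first-degree price discrimination the firm charges each unit its demand price and produces up to where P = MC, i.e. Q = 43.2. Consumer surplus is zero; producer surplus equals total surplus.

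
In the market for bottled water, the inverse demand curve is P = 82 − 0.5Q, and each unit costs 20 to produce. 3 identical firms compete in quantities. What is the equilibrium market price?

With 3 symmetric Cournot firms, each firm's FOC gives 82 − 2q = 20, so q = 31, Q = 3·31 = 93, and P = 35.5.

P = 35.5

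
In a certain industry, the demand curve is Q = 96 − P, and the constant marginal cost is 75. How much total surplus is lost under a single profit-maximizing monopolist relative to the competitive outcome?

DWL = 55.125

Inverting demand: P = 96 − Q.
Under competition P = MC = 75, so Q = (96 − 75)/1 = 21.
A monopolist chooses Q where MR = MC. MR = 96 − 2Q; setting this equal to 75 gives Q = 10.5 and P = 85.5.
DWL is the triangle between Q = 10.5 and Q = 21: ½·(21 − 10.5)·(85.5 − 75) = 55.125.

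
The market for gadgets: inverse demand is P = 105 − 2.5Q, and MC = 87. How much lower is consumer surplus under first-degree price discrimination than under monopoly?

CS falls by 16.2

A monopolist chooses Q where MR = MC. MR = 105 − 5Q; setting this equal to 87 gives Q = 3.6 and P = 96.
CS = ½·(105 − 96)·3.6 = 16.2.
Under first-degree price discrimination the firm charges each unit its demand price and produces up to where P = MC, i.e. Q = 7.2. Consumer surplus is zero; producer surplus equals total surplus.
CS = 0.
Change in consumer surplus: 0 − 16.2 = −16.2.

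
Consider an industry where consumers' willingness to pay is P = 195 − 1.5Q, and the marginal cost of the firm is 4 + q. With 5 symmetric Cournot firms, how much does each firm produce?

With 5 symmetric Cournot firms, each firm's FOC gives 195 − 9q = 4 + q, so q = 19.1, Q = 5·19.1 = 95.5, and P = 51.75.

q_i = 19.1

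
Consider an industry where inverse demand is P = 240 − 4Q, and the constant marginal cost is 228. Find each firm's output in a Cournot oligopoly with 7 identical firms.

Cournot with 7 identical firms: the symmetric best-response condition is 240 − 32q = 228. Each firm produces q = 0.375, total output Q = 2.625, price P = 229.5.

q_i = 0.375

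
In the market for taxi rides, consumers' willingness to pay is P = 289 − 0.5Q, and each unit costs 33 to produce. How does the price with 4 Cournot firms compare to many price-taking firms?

Cournot: P = 84.2; Competition: P = 33

Cournot with 4 identical firms: the symmetric best-response condition is 289 − 2.5q = 33. Each firm produces q = 102.4, total output Q = 409.6, price P = 84.2.
Perfect competition: P = MC = 33, so 289 − 0.5Q = 33 and Q = 512.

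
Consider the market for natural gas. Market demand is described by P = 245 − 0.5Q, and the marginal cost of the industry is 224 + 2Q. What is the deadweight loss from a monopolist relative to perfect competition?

Under competition P = MC: 245 − 0.5Q = 224 + 2Q ⇒ Q = 8.4, P = 240.8.
A monopolist chooses Q where MR = MC. MR = 245 − Q; setting this equal to 224 + 2Q gives Q = 7 and P = 241.5.
CS = ½·(245 − 240.8)·8.4 = 17.64; PS = (240.8·8.4 − 224·8.4 − ½·2·8.4²) = 70.56; TS = 88.2.
CS = ½·(245 − 241.5)·7 = 12.25; PS = (241.5·7 − 224·7 − ½·2·7²) = 73.5; TS = 85.75.
DWL = 88.2 − 85.75 = 2.45.

DWL = 2.45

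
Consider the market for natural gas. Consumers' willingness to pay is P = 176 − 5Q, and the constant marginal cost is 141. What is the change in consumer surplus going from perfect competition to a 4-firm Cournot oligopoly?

CS falls by 44.1

Under competition P = MC = 141, so Q = (176 − 141)/5 = 7.
CS = ½·(176 − 141)·7 = 122.5.
In a 4-firm Cournot equilibrium, symmetry and the first-order condition give q = (176 − 141)/(25) = 1.4. So Q = 5.6 and P = 148.
CS = ½·(176 − 148)·5.6 = 78.4.
Change in consumer surplus: 78.4 − 122.5 = −44.1.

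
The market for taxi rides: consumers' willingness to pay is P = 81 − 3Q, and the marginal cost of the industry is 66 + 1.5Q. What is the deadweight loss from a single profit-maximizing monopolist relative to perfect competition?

Under competition P = MC: 81 − 3Q = 66 + 1.5Q ⇒ Q = 10/3, P = 71.
Monopoly sets MR = MC: 81 − 6Q = 66 + 1.5Q ⇒ Q = 2, P = 81 − 3·2 = 75.
CS = ½·(81 − 71)·10/3 = 50/3; PS = (71·10/3 − 66·10/3 − ½·1.5·(10/3)²) = 25/3; TS = 25.
CS = ½·(81 − 75)·2 = 6; PS = (75·2 − 66·2 − ½·1.5·2²) = 15; TS = 21.
DWL = 25 − 21 = 4.

DWL = 4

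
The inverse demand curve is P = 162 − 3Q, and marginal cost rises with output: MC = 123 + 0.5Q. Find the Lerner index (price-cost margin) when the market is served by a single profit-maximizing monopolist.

Lerner index = 0.125

A monopolist chooses Q where MR = MC. MR = 162 − 6Q; setting this equal to 123 + 0.5Q gives Q = 6 and P = 144.
Lerner index = (P − MC)/P = (144 − 126)/144 = 0.125.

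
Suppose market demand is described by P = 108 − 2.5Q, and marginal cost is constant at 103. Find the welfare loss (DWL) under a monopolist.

Perfect competition: P = MC = 103, so 108 − 2.5Q = 103 and Q = 2.
A monopolist chooses Q where MR = MC. MR = 108 − 5Q; setting this equal to 103 gives Q = 1 and P = 105.5.
DWL is the triangle between Q = 1 and Q = 2: ½·(2 − 1)·(105.5 − 103) = 1.25.

DWL = 1.25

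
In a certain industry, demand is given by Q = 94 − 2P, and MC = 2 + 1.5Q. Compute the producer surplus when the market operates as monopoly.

Inverting demand: P = 47 − 0.5Q.
Monopoly sets MR = MC: 47 − Q = 2 + 1.5Q ⇒ Q = 18, P = 47 − 0.5·18 = 38.
PS = P·Q − VC(Q) = 38·18 − (2·18 + ½·1.5·18²) = 405.

PS = 405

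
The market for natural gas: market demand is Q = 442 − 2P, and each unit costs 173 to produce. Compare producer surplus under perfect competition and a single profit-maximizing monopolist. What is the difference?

PS rises by 1152

Inverting demand: P = 221 − 0.5Q.
Under competition P = MC = 173, so Q = (221 − 173)/0.5 = 96.
PS = (173 − 173)·96 = 0.
Monopoly sets MR = MC: 221 − Q = 173 ⇒ Q = 48, P = 221 − 0.5·48 = 197.
PS = (197 − 173)·48 = 1152.
Change in producer surplus: 1152 − 0 = 1152.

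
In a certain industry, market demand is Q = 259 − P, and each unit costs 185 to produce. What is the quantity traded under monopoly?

Q = 37

Inverting demand: P = 259 − Q.
A monopolist chooses Q where MR = MC. MR = 259 − 2Q; setting this equal to 185 gives Q = 37 and P = 222.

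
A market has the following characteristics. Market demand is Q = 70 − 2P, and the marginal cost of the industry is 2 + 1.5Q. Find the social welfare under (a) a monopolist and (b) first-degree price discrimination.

Inverting demand: P = 35 − 0.5Q.
Monopoly sets MR = MC: 35 − Q = 2 + 1.5Q ⇒ Q = 13.2, P = 35 − 0.5·13.2 = 28.4.
CS = ½·(35 − 28.4)·13.2 = 43.56; PS = (28.4·13.2 − 2·13.2 − ½·1.5·13.2²) = 217.8; TS = 261.36.
A perfectly discriminating monopolist sells every unit with P(Q) ≥ MC(Q), so output equals the competitive quantity Q = 16.5. Each buyer pays their reservation price, so CS = 0 and the firm captures all surplus.
TS = 272.25 (equal to competitive TS).

Monopoly: TS = 261.36; Perfect PD: TS = 272.25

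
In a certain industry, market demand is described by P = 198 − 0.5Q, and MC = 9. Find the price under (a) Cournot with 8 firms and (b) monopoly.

In a 8-firm Cournot equilibrium, symmetry and the first-order condition give q = (198 − 9)/(4.5) = 42. So Q = 336 and P = 30.
A monopolist chooses Q where MR = MC. MR = 198 − Q; setting this equal to 9 gives Q = 189 and P = 103.5.

Cournot: P = 30; Monopoly: P = 103.5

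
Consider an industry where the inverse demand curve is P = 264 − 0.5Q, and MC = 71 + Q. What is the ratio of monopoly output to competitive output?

Q_m/Q_c = 0.75

A monopolist chooses Q where MR = MC. MR = 264 − Q; setting this equal to 71 + Q gives Q = 96.5 and P = 215.75.
Under competition P = MC: 264 − 0.5Q = 71 + Q ⇒ Q = 386/3, P = 599/3.
Ratio Q_m/Q_c = 96.5/(386/3) = 0.75.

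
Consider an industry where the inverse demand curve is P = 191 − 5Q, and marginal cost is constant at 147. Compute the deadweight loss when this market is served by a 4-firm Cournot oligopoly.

Perfect competition: P = MC = 147, so 191 − 5Q = 147 and Q = 8.8.
In a 4-firm Cournot equilibrium, symmetry and the first-order condition give q = (191 − 147)/(25) = 1.76. So Q = 7.04 and P = 155.8.
DWL is the triangle between Q = 7.04 and Q = 8.8: ½·(8.8 − 7.04)·(155.8 − 147) = 7.744.

DWL = 7.744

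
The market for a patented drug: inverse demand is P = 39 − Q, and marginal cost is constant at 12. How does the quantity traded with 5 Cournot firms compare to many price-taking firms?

Cournot: Q = 22.5; Competition: Q = 27

With 5 symmetric Cournot firms, each firm's FOC gives 39 − 6q = 12, so q = 4.5, Q = 5·4.5 = 22.5, and P = 16.5.
Under competition P = MC = 12, so Q = (39 − 12)/1 = 27.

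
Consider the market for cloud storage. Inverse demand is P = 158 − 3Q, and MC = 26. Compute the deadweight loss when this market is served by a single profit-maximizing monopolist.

DWL = 726

Under competition P = MC = 26, so Q = (158 − 26)/3 = 44.
A monopolist chooses Q where MR = MC. MR = 158 − 6Q; setting this equal to 26 gives Q = 22 and P = 92.
DWL is the triangle between Q = 22 and Q = 44: ½·(44 − 22)·(92 − 26) = 726.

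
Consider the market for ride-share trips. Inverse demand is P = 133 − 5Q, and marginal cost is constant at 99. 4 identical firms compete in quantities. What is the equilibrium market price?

In a 4-firm Cournot equilibrium, symmetry and the first-order condition give q = (133 − 99)/(25) = 1.36. So Q = 5.44 and P = 105.8.

P = 105.8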